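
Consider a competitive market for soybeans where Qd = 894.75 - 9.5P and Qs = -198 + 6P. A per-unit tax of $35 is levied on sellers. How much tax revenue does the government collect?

Pre-tax equilibrium: P* = 70.5, Q* = 225.
Tax on sellers shifts supply to Qs = -198 + 6(P − 35) = -408 + 6P.
894.75 - 9.5P = -408 + 6P gives buyer price Pb = 5211/62; sellers receive Ps = 5211/62 − 35 = 3041/62.
New quantity: Q = 894.75 − 9.5(5211/62) = 2985/31.
Revenue = 35 × 2985/31 = 104475/31.

Tax revenue = 104475/31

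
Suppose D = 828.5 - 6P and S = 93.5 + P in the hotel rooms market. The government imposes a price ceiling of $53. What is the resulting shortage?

Shortage = 364

Equilibrium price would be P* = 105, so the ceiling at 53 binds.
At P = 53: D = 828.5 − 6(53) = 510.5, S = 93.5 + 1(53) = 146.5.
Shortage = 510.5 − 146.5 = 364.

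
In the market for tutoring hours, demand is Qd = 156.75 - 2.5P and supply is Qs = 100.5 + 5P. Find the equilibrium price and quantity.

P* = 7.5, Q* = 138

Set Qd = Qs: 156.75 - 2.5P = 100.5 + 5P.
56.25 = 7.5P, so P* = 7.5.
Q* = 156.75 − 2.5(7.5) = 138.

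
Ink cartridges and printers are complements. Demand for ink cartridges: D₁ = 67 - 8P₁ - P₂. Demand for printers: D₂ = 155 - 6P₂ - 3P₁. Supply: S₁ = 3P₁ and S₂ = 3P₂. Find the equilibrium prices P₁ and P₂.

P₁ = 14/3, P₂ = 47/3

Market 1: 67 - 8P₁ - P₂ = 3P₁ → 11P₁ + P₂ = 67.
Market 2: 9P₂ + 3P₁ = 155.
Eliminating P₂: 9×(1) − 1×(2) gives 96P₁ = 448, so P₁ = 14/3.
Back-substitute into (2): P₂ = (155 − 3×14/3) / 9 = 47/3.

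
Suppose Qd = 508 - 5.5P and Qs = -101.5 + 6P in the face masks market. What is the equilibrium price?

P* = 53

Set Qd = Qs: 508 - 5.5P = -101.5 + 6P.
609.5 = 11.5P, so P* = 53.
Q* = 508 − 5.5(53) = 216.5.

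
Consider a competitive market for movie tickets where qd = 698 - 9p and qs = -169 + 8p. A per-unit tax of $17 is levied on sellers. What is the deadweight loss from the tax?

Deadweight loss = 612

Pre-tax equilibrium: p* = 51, q* = 239.
Tax on sellers shifts supply to qs = -169 + 8(p − 17) = -305 + 8p.
698 - 9p = -305 + 8p gives buyer price pb = 59; sellers receive ps = 59 − 17 = 42.
New quantity: q = 698 − 9(59) = 167.
DWL = ½ × 17 × (239 − 167) = 612.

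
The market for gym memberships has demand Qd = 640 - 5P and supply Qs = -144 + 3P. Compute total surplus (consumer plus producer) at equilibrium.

Total surplus = 6000

Equilibrium: 640 - 5P = -144 + 3P gives P* = 98, Q* = 150.
Demand choke price: P = 128; supply starts at P = 48.
CS = ½(128 − 98)(150) = 2250; PS = ½(98 − 48)(150) = 3750.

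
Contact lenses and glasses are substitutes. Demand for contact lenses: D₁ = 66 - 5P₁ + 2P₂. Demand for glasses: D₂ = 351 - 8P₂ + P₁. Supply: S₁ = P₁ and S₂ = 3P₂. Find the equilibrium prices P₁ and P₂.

P₁ = 22.3125, P₂ = 33.9375

Market 1: 66 - 5P₁ + 2P₂ = P₁ → 6P₁ - 2P₂ = 66.
Market 2: 11P₂ - P₁ = 351.
Eliminating P₂: 11×(1) + 2×(2) gives 64P₁ = 1428, so P₁ = 22.3125.
Back-substitute into (2): P₂ = (351 + 1×22.3125) / 11 = 33.9375.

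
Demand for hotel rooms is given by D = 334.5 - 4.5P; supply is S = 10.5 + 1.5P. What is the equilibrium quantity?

Set D = S: 334.5 - 4.5P = 10.5 + 1.5P.
324 = 6P, so P* = 54.
Q* = 334.5 − 4.5(54) = 91.5.

Q* = 91.5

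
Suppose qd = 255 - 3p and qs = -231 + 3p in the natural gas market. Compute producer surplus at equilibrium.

Producer surplus = 24

Equilibrium: 255 - 3p = -231 + 3p gives p* = 81, q* = 12.
Supply starts at p = 77 (where qs = 0).
PS = ½(81 − 77)(12) = 24.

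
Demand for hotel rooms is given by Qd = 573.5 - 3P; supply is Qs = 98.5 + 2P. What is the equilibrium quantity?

Q* = 288.5

Set Qd = Qs: 573.5 - 3P = 98.5 + 2P.
475 = 5P, so P* = 95.
Q* = 573.5 − 3(95) = 288.5.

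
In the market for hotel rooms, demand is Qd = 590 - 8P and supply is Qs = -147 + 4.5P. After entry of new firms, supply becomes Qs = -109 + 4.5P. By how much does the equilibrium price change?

ΔP = -3.04

Original equilibrium: P* = 58.96, Q* = 118.32.
New equilibrium: 590 - 8P = -109 + 4.5P, so 699 = 12.5P and P' = 55.92; Q' = 590 − 8(55.92) = 142.64.
Change in price: 55.92 − 58.96 = -3.04.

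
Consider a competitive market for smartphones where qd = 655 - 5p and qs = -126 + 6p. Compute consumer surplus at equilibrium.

Equilibrium: 655 - 5p = -126 + 6p gives p* = 71, q* = 300.
Demand choke price (qd = 0): p = 131.
CS = ½(131 − 71)(300) = 9000.

Consumer surplus = 9000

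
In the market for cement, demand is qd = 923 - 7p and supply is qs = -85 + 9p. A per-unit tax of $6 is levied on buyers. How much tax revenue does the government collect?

Pre-tax equilibrium: p* = 63, q* = 482.
Tax on buyers shifts demand to qd = 923 − 7(p + 6) = 881 - 7p.
881 - 7p = -85 + 9p gives seller price ps = 60.375; buyers pay pb = 60.375 + 6 = 66.375.
New quantity: q = 923 − 7(66.375) = 458.375.
Revenue = 6 × 458.375 = 2750.25.

Tax revenue = 2750.25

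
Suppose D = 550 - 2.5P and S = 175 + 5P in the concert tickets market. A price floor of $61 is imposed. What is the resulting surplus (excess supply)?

Surplus = 82.5

Equilibrium price would be P* = 50, so the floor at 61 binds.
At P = 61: D = 397.5, S = 480.
Surplus = 480 − 397.5 = 82.5.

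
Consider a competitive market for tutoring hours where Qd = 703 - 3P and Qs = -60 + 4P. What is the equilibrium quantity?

Q* = 376

Set Qd = Qs: 703 - 3P = -60 + 4P.
763 = 7P, so P* = 109.
Q* = 703 − 3(109) = 376.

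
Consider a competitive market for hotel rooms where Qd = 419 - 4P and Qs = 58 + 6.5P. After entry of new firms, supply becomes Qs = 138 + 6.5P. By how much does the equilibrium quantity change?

Original equilibrium: P* = 722/21, Q* = 5911/21.
New equilibrium: 419 - 4P = 138 + 6.5P, so 281 = 10.5P and P' = 562/21; Q' = 419 − 4(562/21) = 6551/21.
Change in quantity: 6551/21 − 5911/21 = 640/21.

ΔQ = 640/21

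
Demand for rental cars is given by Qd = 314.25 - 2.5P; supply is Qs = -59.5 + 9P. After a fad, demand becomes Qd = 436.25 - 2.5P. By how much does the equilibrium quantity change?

Original equilibrium: P* = 32.5, Q* = 233.
New equilibrium: 436.25 - 2.5P = -59.5 + 9P, so 495.75 = 11.5P and P' = 1983/46; Q' = 436.25 − 2.5(1983/46) = 7555/23.
Change in quantity: 7555/23 − 233 = 2196/23.

ΔQ = 2196/23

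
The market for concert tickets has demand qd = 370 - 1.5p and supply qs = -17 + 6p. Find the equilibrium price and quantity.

Set qd = qs: 370 - 1.5p = -17 + 6p.
387 = 7.5p, so p* = 51.6.
q* = 370 − 1.5(51.6) = 292.6.

p* = 51.6, q* = 292.6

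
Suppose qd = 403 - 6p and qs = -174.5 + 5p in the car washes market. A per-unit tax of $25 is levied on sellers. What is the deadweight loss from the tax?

Pre-tax equilibrium: p* = 52.5, q* = 88.
Tax on sellers shifts supply to qs = -174.5 + 5(p − 25) = -299.5 + 5p.
403 - 6p = -299.5 + 5p gives buyer price pb = 1405/22; sellers receive ps = 1405/22 − 25 = 855/22.
New quantity: q = 403 − 6(1405/22) = 218/11.
DWL = ½ × 25 × (88 − 218/11) = 9375/11.

Deadweight loss = 9375/11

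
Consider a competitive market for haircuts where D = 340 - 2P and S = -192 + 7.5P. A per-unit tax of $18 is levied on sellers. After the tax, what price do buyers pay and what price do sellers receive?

Pre-tax equilibrium: P* = 56, Q* = 228.
Tax on sellers shifts supply to S = -192 + 7.5(P − 18) = -327 + 7.5P.
340 - 2P = -327 + 7.5P gives buyer price Pb = 1334/19; sellers receive Ps = 1334/19 − 18 = 992/19.
New quantity: Q = 340 − 2(1334/19) = 3792/19.

Buyers pay 1334/19, sellers receive 992/19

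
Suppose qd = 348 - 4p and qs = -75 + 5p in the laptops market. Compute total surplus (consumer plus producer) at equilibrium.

Total surplus = 5760

Equilibrium: 348 - 4p = -75 + 5p gives p* = 47, q* = 160.
Demand choke price: p = 87; supply starts at p = 15.
CS = ½(87 − 47)(160) = 3200; PS = ½(47 − 15)(160) = 2560.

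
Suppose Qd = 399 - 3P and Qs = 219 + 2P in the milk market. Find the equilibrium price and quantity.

Set Qd = Qs: 399 - 3P = 219 + 2P.
180 = 5P, so P* = 36.
Q* = 399 − 3(36) = 291.

P* = 36, Q* = 291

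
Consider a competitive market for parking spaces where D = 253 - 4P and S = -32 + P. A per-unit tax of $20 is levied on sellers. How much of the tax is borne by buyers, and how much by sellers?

Buyers bear $4, sellers bear $16

Pre-tax equilibrium: P* = 57, Q* = 25.
Tax on sellers shifts supply to S = -32 + 1(P − 20) = -52 + P.
253 - 4P = -52 + P gives buyer price Pb = 61; sellers receive Ps = 61 − 20 = 41.
New quantity: Q = 253 − 4(61) = 9.
Buyer burden = 61 − 57 = 4; seller burden = 57 − 41 = 16.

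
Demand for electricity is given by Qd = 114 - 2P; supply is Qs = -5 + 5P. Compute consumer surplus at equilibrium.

Consumer surplus = 1600

Equilibrium: 114 - 2P = -5 + 5P gives P* = 17, Q* = 80.
Demand choke price (Qd = 0): P = 57.
CS = ½(57 − 17)(80) = 1600.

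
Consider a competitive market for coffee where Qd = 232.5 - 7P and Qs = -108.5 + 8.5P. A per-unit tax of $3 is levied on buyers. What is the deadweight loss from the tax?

Deadweight loss = 1071/62

Pre-tax equilibrium: P* = 22, Q* = 78.5.
Tax on buyers shifts demand to Qd = 232.5 − 7(P + 3) = 211.5 - 7P.
211.5 - 7P = -108.5 + 8.5P gives seller price Ps = 640/31; buyers pay Pb = 640/31 + 3 = 733/31.
New quantity: Q = 232.5 − 7(733/31) = 4153/62.
DWL = ½ × 3 × (78.5 − 4153/62) = 1071/62.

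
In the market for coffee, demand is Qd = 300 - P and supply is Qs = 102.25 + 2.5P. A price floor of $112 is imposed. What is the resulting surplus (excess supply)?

Equilibrium price would be P* = 56.5, so the floor at 112 binds.
At P = 112: Qd = 188, Qs = 382.25.
Surplus = 382.25 − 188 = 194.25.

Surplus = 194.25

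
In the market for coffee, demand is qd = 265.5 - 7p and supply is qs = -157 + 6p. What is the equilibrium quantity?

Set qd = qs: 265.5 - 7p = -157 + 6p.
422.5 = 13p, so p* = 32.5.
q* = 265.5 − 7(32.5) = 38.

q* = 38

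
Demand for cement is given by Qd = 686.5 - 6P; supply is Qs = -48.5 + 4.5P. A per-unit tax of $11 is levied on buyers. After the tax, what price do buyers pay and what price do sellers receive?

Buyers pay 523/7, sellers receive 446/7

Pre-tax equilibrium: P* = 70, Q* = 266.5.
Tax on buyers shifts demand to Qd = 686.5 − 6(P + 11) = 620.5 - 6P.
620.5 - 6P = -48.5 + 4.5P gives seller price Ps = 446/7; buyers pay Pb = 446/7 + 11 = 523/7.
New quantity: Q = 686.5 − 6(523/7) = 3335/14.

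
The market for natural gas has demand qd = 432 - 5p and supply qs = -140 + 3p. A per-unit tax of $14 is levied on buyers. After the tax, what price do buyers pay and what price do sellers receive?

Buyers pay $76.75, sellers receive $62.75

Pre-tax equilibrium: p* = 71.5, q* = 74.5.
Tax on buyers shifts demand to qd = 432 − 5(p + 14) = 362 - 5p.
362 - 5p = -140 + 3p gives seller price ps = 62.75; buyers pay pb = 62.75 + 14 = 76.75.
New quantity: q = 432 − 5(76.75) = 48.25.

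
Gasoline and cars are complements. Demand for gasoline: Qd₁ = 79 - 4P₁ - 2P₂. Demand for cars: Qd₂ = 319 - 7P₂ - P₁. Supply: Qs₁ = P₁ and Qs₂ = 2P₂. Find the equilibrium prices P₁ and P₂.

P₁ = 73/43, P₂ = 1516/43

Market 1: 79 - 4P₁ - 2P₂ = P₁ → 5P₁ + 2P₂ = 79.
Market 2: 9P₂ + P₁ = 319.
Eliminating P₂: 9×(1) − 2×(2) gives 43P₁ = 73, so P₁ = 73/43.
Back-substitute into (2): P₂ = (319 − 1×73/43) / 9 = 1516/43.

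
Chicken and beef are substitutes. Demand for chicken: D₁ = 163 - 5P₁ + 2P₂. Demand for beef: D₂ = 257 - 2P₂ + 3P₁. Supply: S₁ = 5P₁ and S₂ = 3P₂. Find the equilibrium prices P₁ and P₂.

P₁ = 1329/44, P₂ = 3059/44

Market 1: 163 - 5P₁ + 2P₂ = 5P₁ → 10P₁ - 2P₂ = 163.
Market 2: 5P₂ - 3P₁ = 257.
Eliminating P₂: 5×(1) + 2×(2) gives 44P₁ = 1329, so P₁ = 1329/44.
Back-substitute into (2): P₂ = (257 + 3×1329/44) / 5 = 3059/44.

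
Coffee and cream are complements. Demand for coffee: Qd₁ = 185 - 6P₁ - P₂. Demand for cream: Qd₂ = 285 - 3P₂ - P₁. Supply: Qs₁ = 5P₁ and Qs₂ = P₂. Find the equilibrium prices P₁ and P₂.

P₁ = 455/43, P₂ = 2950/43

Market 1: 185 - 6P₁ - P₂ = 5P₁ → 11P₁ + P₂ = 185.
Market 2: 4P₂ + P₁ = 285.
Eliminating P₂: 4×(1) − 1×(2) gives 43P₁ = 455, so P₁ = 455/43.
Back-substitute into (2): P₂ = (285 − 1×455/43) / 4 = 2950/43.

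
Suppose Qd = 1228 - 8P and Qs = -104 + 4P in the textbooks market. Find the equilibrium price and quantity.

Set Qd = Qs: 1228 - 8P = -104 + 4P.
1332 = 12P, so P* = 111.
Q* = 1228 − 8(111) = 340.

P* = 111, Q* = 340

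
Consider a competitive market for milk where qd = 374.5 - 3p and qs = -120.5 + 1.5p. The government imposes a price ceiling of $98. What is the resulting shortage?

Equilibrium price would be p* = 110, so the ceiling at 98 binds.
At p = 98: qd = 374.5 − 3(98) = 80.5, qs = -120.5 + 1.5(98) = 26.5.
Shortage = 80.5 − 26.5 = 54.

Shortage = 54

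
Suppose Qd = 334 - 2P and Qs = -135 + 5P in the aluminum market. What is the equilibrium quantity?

Set Qd = Qs: 334 - 2P = -135 + 5P.
469 = 7P, so P* = 67.
Q* = 334 − 2(67) = 200.

Q* = 200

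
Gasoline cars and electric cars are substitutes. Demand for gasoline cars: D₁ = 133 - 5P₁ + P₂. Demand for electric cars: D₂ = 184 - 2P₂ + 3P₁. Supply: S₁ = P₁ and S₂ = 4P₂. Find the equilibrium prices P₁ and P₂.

Market 1: 133 - 5P₁ + P₂ = P₁ → 6P₁ - P₂ = 133.
Market 2: 6P₂ - 3P₁ = 184.
Eliminating P₂: 6×(1) + 1×(2) gives 33P₁ = 982, so P₁ = 982/33.
Back-substitute into (2): P₂ = (184 + 3×982/33) / 6 = 501/11.

P₁ = 982/33, P₂ = 501/11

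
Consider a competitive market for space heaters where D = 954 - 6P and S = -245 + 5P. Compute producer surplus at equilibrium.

Equilibrium: 954 - 6P = -245 + 5P gives P* = 109, Q* = 300.
Supply starts at P = 49 (where S = 0).
PS = ½(109 − 49)(300) = 9000.

Producer surplus = 9000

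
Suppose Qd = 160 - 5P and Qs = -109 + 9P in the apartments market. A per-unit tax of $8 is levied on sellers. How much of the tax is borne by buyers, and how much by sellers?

Buyers bear 36/7, sellers bear 20/7

Pre-tax equilibrium: P* = 269/14, Q* = 895/14.
Tax on sellers shifts supply to Qs = -109 + 9(P − 8) = -181 + 9P.
160 - 5P = -181 + 9P gives buyer price Pb = 341/14; sellers receive Ps = 341/14 − 8 = 229/14.
New quantity: Q = 160 − 5(341/14) = 535/14.
Buyer burden = 341/14 − 269/14 = 36/7; seller burden = 269/14 − 229/14 = 20/7.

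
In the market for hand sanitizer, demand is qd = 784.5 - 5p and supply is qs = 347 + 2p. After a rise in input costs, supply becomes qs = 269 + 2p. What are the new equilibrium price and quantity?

Original equilibrium: p* = 62.5, q* = 472.
New equilibrium: 784.5 - 5p = 269 + 2p, so 515.5 = 7p and p' = 1031/14; q' = 784.5 − 5(1031/14) = 2914/7.

p' = 1031/14, q' = 2914/7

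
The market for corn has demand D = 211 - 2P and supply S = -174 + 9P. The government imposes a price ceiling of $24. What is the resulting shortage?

Shortage = 121

Equilibrium price would be P* = 35, so the ceiling at 24 binds.
At P = 24: D = 211 − 2(24) = 163, S = -174 + 9(24) = 42.
Shortage = 163 − 42 = 121.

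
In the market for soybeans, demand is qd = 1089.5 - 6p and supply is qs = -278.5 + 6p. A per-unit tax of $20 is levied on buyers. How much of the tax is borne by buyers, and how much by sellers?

Pre-tax equilibrium: p* = 114, q* = 405.5.
Tax on buyers shifts demand to qd = 1089.5 − 6(p + 20) = 969.5 - 6p.
969.5 - 6p = -278.5 + 6p gives seller price ps = 104; buyers pay pb = 104 + 20 = 124.
New quantity: q = 1089.5 − 6(124) = 345.5.
Buyer burden = 124 − 114 = 10; seller burden = 114 − 104 = 10.

Buyers bear $10, sellers bear $10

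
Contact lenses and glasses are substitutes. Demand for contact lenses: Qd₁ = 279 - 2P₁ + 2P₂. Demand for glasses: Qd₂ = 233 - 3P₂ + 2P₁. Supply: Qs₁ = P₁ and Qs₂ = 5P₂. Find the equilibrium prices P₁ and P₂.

P₁ = 134.9, P₂ = 62.85

Market 1: 279 - 2P₁ + 2P₂ = P₁ → 3P₁ - 2P₂ = 279.
Market 2: 8P₂ - 2P₁ = 233.
Eliminating P₂: 8×(1) + 2×(2) gives 20P₁ = 2698, so P₁ = 134.9.
Back-substitute into (2): P₂ = (233 + 2×134.9) / 8 = 62.85.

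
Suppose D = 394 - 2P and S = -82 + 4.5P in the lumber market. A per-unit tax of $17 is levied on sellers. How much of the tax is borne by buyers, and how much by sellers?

Buyers bear 153/13, sellers bear 68/13

Pre-tax equilibrium: P* = 952/13, Q* = 3218/13.
Tax on sellers shifts supply to S = -82 + 4.5(P − 17) = -158.5 + 4.5P.
394 - 2P = -158.5 + 4.5P gives buyer price Pb = 85; sellers receive Ps = 85 − 17 = 68.
New quantity: Q = 394 − 2(85) = 224.
Buyer burden = 85 − 952/13 = 153/13; seller burden = 952/13 − 68 = 68/13.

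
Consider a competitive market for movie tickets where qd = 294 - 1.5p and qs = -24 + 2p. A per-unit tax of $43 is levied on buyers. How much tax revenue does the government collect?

Tax revenue = 36378/7

Pre-tax equilibrium: p* = 636/7, q* = 1104/7.
Tax on buyers shifts demand to qd = 294 − 1.5(p + 43) = 229.5 - 1.5p.
229.5 - 1.5p = -24 + 2p gives seller price ps = 507/7; buyers pay pb = 507/7 + 43 = 808/7.
New quantity: q = 294 − 1.5(808/7) = 846/7.
Revenue = 43 × 846/7 = 36378/7.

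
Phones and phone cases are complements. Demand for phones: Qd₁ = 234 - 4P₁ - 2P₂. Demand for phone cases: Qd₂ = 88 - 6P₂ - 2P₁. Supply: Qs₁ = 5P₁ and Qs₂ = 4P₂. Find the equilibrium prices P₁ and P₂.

P₁ = 1082/43, P₂ = 162/43

Market 1: 234 - 4P₁ - 2P₂ = 5P₁ → 9P₁ + 2P₂ = 234.
Market 2: 10P₂ + 2P₁ = 88.
Eliminating P₂: 10×(1) − 2×(2) gives 86P₁ = 2164, so P₁ = 1082/43.
Back-substitute into (2): P₂ = (88 − 2×1082/43) / 10 = 162/43.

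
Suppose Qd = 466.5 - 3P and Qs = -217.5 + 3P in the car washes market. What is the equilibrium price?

Set Qd = Qs: 466.5 - 3P = -217.5 + 3P.
684 = 6P, so P* = 114.
Q* = 466.5 − 3(114) = 124.5.

P* = 114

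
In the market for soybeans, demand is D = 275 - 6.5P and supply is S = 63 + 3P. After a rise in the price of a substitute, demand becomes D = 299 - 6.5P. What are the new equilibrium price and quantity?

P' = 472/19, Q' = 2613/19

Original equilibrium: P* = 424/19, Q* = 2469/19.
New equilibrium: 299 - 6.5P = 63 + 3P, so 236 = 9.5P and P' = 472/19; Q' = 299 − 6.5(472/19) = 2613/19.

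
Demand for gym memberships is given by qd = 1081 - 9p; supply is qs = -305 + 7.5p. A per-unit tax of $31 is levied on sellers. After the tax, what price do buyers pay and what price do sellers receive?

Pre-tax equilibrium: p* = 84, q* = 325.
Tax on sellers shifts supply to qs = -305 + 7.5(p − 31) = -537.5 + 7.5p.
1081 - 9p = -537.5 + 7.5p gives buyer price pb = 1079/11; sellers receive ps = 1079/11 − 31 = 738/11.
New quantity: q = 1081 − 9(1079/11) = 2180/11.

Buyers pay 1079/11, sellers receive 738/11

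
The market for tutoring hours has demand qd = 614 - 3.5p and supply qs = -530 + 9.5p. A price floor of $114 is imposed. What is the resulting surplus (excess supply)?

Surplus = 338

Equilibrium price would be p* = 88, so the floor at 114 binds.
At p = 114: qd = 215, qs = 553.
Surplus = 553 − 215 = 338.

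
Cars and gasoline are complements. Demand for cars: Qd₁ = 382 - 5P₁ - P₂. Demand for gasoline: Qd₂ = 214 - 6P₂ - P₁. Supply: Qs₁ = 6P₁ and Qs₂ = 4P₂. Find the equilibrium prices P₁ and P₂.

Market 1: 382 - 5P₁ - P₂ = 6P₁ → 11P₁ + P₂ = 382.
Market 2: 10P₂ + P₁ = 214.
Eliminating P₂: 10×(1) − 1×(2) gives 109P₁ = 3606, so P₁ = 3606/109.
Back-substitute into (2): P₂ = (214 − 1×3606/109) / 10 = 1972/109.

P₁ = 3606/109, P₂ = 1972/109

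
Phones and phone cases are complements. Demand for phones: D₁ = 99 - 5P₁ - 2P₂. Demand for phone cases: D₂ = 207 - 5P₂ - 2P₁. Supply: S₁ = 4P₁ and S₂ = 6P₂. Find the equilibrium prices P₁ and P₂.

Market 1: 99 - 5P₁ - 2P₂ = 4P₁ → 9P₁ + 2P₂ = 99.
Market 2: 11P₂ + 2P₁ = 207.
Eliminating P₂: 11×(1) − 2×(2) gives 95P₁ = 675, so P₁ = 135/19.
Back-substitute into (2): P₂ = (207 − 2×135/19) / 11 = 333/19.

P₁ = 135/19, P₂ = 333/19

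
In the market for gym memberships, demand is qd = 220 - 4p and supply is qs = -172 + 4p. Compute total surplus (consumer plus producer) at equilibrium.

Total surplus = 144

Equilibrium: 220 - 4p = -172 + 4p gives p* = 49, q* = 24.
Demand choke price: p = 55; supply starts at p = 43.
CS = ½(55 − 49)(24) = 72; PS = ½(49 − 43)(24) = 72.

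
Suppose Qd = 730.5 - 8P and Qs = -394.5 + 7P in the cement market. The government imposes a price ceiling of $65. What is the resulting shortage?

Equilibrium price would be P* = 75, so the ceiling at 65 binds.
At P = 65: Qd = 730.5 − 8(65) = 210.5, Qs = -394.5 + 7(65) = 60.5.
Shortage = 210.5 − 60.5 = 150.

Shortage = 150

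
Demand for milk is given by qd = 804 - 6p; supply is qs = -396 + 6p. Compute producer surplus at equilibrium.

Producer surplus = 3468

Equilibrium: 804 - 6p = -396 + 6p gives p* = 100, q* = 204.
Supply starts at p = 66 (where qs = 0).
PS = ½(100 − 66)(204) = 3468.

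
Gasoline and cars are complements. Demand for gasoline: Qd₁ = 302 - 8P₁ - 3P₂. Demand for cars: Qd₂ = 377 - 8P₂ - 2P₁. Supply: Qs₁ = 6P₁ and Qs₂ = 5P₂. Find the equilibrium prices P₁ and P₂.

P₁ = 2795/176, P₂ = 2337/88

Market 1: 302 - 8P₁ - 3P₂ = 6P₁ → 14P₁ + 3P₂ = 302.
Market 2: 13P₂ + 2P₁ = 377.
Eliminating P₂: 13×(1) − 3×(2) gives 176P₁ = 2795, so P₁ = 2795/176.
Back-substitute into (2): P₂ = (377 − 2×2795/176) / 13 = 2337/88.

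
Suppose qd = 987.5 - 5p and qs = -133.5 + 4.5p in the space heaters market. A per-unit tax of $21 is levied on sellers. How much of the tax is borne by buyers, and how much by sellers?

Pre-tax equilibrium: p* = 118, q* = 397.5.
Tax on sellers shifts supply to qs = -133.5 + 4.5(p − 21) = -228 + 4.5p.
987.5 - 5p = -228 + 4.5p gives buyer price pb = 2431/19; sellers receive ps = 2431/19 − 21 = 2032/19.
New quantity: q = 987.5 − 5(2431/19) = 13215/38.
Buyer burden = 2431/19 − 118 = 189/19; seller burden = 118 − 2032/19 = 210/19.

Buyers bear 189/19, sellers bear 210/19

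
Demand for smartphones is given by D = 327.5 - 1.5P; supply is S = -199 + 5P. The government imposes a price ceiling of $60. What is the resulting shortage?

Equilibrium price would be P* = 81, so the ceiling at 60 binds.
At P = 60: D = 327.5 − 1.5(60) = 237.5, S = -199 + 5(60) = 101.
Shortage = 237.5 − 101 = 136.5.

Shortage = 136.5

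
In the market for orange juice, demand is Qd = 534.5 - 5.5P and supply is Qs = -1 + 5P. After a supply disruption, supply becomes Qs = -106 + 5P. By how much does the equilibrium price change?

Original equilibrium: P* = 51, Q* = 254.
New equilibrium: 534.5 - 5.5P = -106 + 5P, so 640.5 = 10.5P and P' = 61; Q' = 534.5 − 5.5(61) = 199.
Change in price: 61 − 51 = 10.

ΔP = 10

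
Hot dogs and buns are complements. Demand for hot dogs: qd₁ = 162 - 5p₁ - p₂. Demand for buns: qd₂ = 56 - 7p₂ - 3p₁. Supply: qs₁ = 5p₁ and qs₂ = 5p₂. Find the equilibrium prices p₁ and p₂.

p₁ = 1888/117, p₂ = 74/117

Market 1: 162 - 5p₁ - p₂ = 5p₁ → 10p₁ + p₂ = 162.
Market 2: 12p₂ + 3p₁ = 56.
Eliminating p₂: 12×(1) − 1×(2) gives 117p₁ = 1888, so p₁ = 1888/117.
Back-substitute into (2): p₂ = (56 − 3×1888/117) / 12 = 74/117.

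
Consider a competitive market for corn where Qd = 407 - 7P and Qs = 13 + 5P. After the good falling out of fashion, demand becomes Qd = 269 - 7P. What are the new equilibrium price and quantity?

Original equilibrium: P* = 197/6, Q* = 1063/6.
New equilibrium: 269 - 7P = 13 + 5P, so 256 = 12P and P' = 64/3; Q' = 269 − 7(64/3) = 359/3.

P' = 64/3, Q' = 359/3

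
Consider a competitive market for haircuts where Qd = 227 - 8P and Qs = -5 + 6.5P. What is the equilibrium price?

P* = 16

Set Qd = Qs: 227 - 8P = -5 + 6.5P.
232 = 14.5P, so P* = 16.
Q* = 227 − 8(16) = 99.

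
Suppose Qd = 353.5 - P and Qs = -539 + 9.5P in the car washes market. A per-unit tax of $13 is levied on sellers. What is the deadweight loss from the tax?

Pre-tax equilibrium: P* = 85, Q* = 268.5.
Tax on sellers shifts supply to Qs = -539 + 9.5(P − 13) = -662.5 + 9.5P.
353.5 - P = -662.5 + 9.5P gives buyer price Pb = 2032/21; sellers receive Ps = 2032/21 − 13 = 1759/21.
New quantity: Q = 353.5 − 1(2032/21) = 10783/42.
DWL = ½ × 13 × (268.5 − 10783/42) = 3211/42.

Deadweight loss = 3211/42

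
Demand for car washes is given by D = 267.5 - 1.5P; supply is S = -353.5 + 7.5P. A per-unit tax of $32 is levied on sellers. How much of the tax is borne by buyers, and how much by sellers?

Pre-tax equilibrium: P* = 69, Q* = 164.
Tax on sellers shifts supply to S = -353.5 + 7.5(P − 32) = -593.5 + 7.5P.
267.5 - 1.5P = -593.5 + 7.5P gives buyer price Pb = 287/3; sellers receive Ps = 287/3 − 32 = 191/3.
New quantity: Q = 267.5 − 1.5(287/3) = 124.
Buyer burden = 287/3 − 69 = 80/3; seller burden = 69 − 191/3 = 16/3.

Buyers bear 80/3, sellers bear 16/3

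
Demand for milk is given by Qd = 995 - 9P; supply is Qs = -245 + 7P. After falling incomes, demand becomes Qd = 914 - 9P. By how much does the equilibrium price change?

ΔP = -5.0625

Original equilibrium: P* = 77.5, Q* = 297.5.
New equilibrium: 914 - 9P = -245 + 7P, so 1159 = 16P and P' = 72.4375; Q' = 914 − 9(72.4375) = 262.0625.
Change in price: 72.4375 − 77.5 = -5.0625.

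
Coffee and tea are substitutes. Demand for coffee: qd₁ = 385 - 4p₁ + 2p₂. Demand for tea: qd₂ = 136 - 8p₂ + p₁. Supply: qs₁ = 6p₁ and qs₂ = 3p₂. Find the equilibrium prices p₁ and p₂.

p₁ = 4507/108, p₂ = 1745/108

Market 1: 385 - 4p₁ + 2p₂ = 6p₁ → 10p₁ - 2p₂ = 385.
Market 2: 11p₂ - p₁ = 136.
Eliminating p₂: 11×(1) + 2×(2) gives 108p₁ = 4507, so p₁ = 4507/108.
Back-substitute into (2): p₂ = (136 + 1×4507/108) / 11 = 1745/108.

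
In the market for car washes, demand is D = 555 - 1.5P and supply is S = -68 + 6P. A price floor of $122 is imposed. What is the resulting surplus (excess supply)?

Equilibrium price would be P* = 1246/15, so the floor at 122 binds.
At P = 122: D = 372, S = 664.
Surplus = 664 − 372 = 292.

Surplus = 292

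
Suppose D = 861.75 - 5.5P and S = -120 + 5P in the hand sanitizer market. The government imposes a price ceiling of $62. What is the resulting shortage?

Shortage = 330.75

Equilibrium price would be P* = 93.5, so the ceiling at 62 binds.
At P = 62: D = 861.75 − 5.5(62) = 520.75, S = -120 + 5(62) = 190.
Shortage = 520.75 − 190 = 330.75.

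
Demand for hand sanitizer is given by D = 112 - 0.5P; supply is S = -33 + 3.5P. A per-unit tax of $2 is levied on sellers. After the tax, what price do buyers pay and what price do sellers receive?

Buyers pay $38, sellers receive $36

Pre-tax equilibrium: P* = 36.25, Q* = 93.875.
Tax on sellers shifts supply to S = -33 + 3.5(P − 2) = -40 + 3.5P.
112 - 0.5P = -40 + 3.5P gives buyer price Pb = 38; sellers receive Ps = 38 − 2 = 36.
New quantity: Q = 112 − 0.5(38) = 93.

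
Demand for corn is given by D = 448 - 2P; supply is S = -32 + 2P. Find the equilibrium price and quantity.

Set D = S: 448 - 2P = -32 + 2P.
480 = 4P, so P* = 120.
Q* = 448 − 2(120) = 208.

P* = 120, Q* = 208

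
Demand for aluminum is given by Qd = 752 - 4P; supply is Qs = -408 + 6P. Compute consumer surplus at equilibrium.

Consumer surplus = 10368

Equilibrium: 752 - 4P = -408 + 6P gives P* = 116, Q* = 288.
Demand choke price (Qd = 0): P = 188.
CS = ½(188 − 116)(288) = 10368.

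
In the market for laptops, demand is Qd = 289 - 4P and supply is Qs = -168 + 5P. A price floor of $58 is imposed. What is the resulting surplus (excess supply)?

Surplus = 65

Equilibrium price would be P* = 457/9, so the floor at 58 binds.
At P = 58: Qd = 57, Qs = 122.
Surplus = 122 − 57 = 65.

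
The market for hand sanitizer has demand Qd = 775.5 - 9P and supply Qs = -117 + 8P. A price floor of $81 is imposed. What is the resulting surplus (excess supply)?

Surplus = 484.5

Equilibrium price would be P* = 52.5, so the floor at 81 binds.
At P = 81: Qd = 46.5, Qs = 531.
Surplus = 531 − 46.5 = 484.5.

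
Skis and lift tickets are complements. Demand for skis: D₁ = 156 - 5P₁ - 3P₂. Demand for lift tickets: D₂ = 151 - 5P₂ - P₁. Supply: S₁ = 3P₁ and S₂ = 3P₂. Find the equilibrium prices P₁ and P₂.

Market 1: 156 - 5P₁ - 3P₂ = 3P₁ → 8P₁ + 3P₂ = 156.
Market 2: 8P₂ + P₁ = 151.
Eliminating P₂: 8×(1) − 3×(2) gives 61P₁ = 795, so P₁ = 795/61.
Back-substitute into (2): P₂ = (151 − 1×795/61) / 8 = 1052/61.

P₁ = 795/61, P₂ = 1052/61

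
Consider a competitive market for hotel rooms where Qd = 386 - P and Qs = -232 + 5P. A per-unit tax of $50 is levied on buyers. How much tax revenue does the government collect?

Pre-tax equilibrium: P* = 103, Q* = 283.
Tax on buyers shifts demand to Qd = 386 − 1(P + 50) = 336 - P.
336 - P = -232 + 5P gives seller price Ps = 284/3; buyers pay Pb = 284/3 + 50 = 434/3.
New quantity: Q = 386 − 1(434/3) = 724/3.
Revenue = 50 × 724/3 = 36200/3.

Tax revenue = 36200/3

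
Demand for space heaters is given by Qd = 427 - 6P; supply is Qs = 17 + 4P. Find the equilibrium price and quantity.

P* = 41, Q* = 181

Set Qd = Qs: 427 - 6P = 17 + 4P.
410 = 10P, so P* = 41.
Q* = 427 − 6(41) = 181.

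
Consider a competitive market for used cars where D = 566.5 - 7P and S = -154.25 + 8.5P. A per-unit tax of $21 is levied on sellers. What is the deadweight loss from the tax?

Deadweight loss = 52479/62

Pre-tax equilibrium: P* = 46.5, Q* = 241.
Tax on sellers shifts supply to S = -154.25 + 8.5(P − 21) = -332.75 + 8.5P.
566.5 - 7P = -332.75 + 8.5P gives buyer price Pb = 3597/62; sellers receive Ps = 3597/62 − 21 = 2295/62.
New quantity: Q = 566.5 − 7(3597/62) = 4972/31.
DWL = ½ × 21 × (241 − 4972/31) = 52479/62.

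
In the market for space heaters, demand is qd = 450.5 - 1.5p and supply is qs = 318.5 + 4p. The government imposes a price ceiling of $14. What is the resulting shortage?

Shortage = 55

Equilibrium price would be p* = 24, so the ceiling at 14 binds.
At p = 14: qd = 450.5 − 1.5(14) = 429.5, qs = 318.5 + 4(14) = 374.5.
Shortage = 429.5 − 374.5 = 55.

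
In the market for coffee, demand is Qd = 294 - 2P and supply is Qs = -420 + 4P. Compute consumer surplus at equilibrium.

Consumer surplus = 784

Equilibrium: 294 - 2P = -420 + 4P gives P* = 119, Q* = 56.
Demand choke price (Qd = 0): P = 147.
CS = ½(147 − 119)(56) = 784.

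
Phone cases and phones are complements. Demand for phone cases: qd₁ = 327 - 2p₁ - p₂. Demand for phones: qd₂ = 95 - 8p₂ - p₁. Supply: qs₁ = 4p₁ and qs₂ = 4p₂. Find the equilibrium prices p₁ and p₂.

Market 1: 327 - 2p₁ - p₂ = 4p₁ → 6p₁ + p₂ = 327.
Market 2: 12p₂ + p₁ = 95.
Eliminating p₂: 12×(1) − 1×(2) gives 71p₁ = 3829, so p₁ = 3829/71.
Back-substitute into (2): p₂ = (95 − 1×3829/71) / 12 = 243/71.

p₁ = 3829/71, p₂ = 243/71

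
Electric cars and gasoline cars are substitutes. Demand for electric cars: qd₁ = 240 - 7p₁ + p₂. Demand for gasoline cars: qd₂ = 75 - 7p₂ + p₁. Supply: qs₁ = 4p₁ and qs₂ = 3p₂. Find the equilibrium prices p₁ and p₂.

p₁ = 2475/109, p₂ = 1065/109

Market 1: 240 - 7p₁ + p₂ = 4p₁ → 11p₁ - p₂ = 240.
Market 2: 10p₂ - p₁ = 75.
Eliminating p₂: 10×(1) + 1×(2) gives 109p₁ = 2475, so p₁ = 2475/109.
Back-substitute into (2): p₂ = (75 + 1×2475/109) / 10 = 1065/109.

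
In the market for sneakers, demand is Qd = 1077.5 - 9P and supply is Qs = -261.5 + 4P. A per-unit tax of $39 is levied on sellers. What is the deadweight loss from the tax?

Pre-tax equilibrium: P* = 103, Q* = 150.5.
Tax on sellers shifts supply to Qs = -261.5 + 4(P − 39) = -417.5 + 4P.
1077.5 - 9P = -417.5 + 4P gives buyer price Pb = 115; sellers receive Ps = 115 − 39 = 76.
New quantity: Q = 1077.5 − 9(115) = 42.5.
DWL = ½ × 39 × (150.5 − 42.5) = 2106.

Deadweight loss = 2106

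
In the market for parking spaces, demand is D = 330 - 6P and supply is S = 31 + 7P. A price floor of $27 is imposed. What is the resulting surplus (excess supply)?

Surplus = 52

Equilibrium price would be P* = 23, so the floor at 27 binds.
At P = 27: D = 168, S = 220.
Surplus = 220 − 168 = 52.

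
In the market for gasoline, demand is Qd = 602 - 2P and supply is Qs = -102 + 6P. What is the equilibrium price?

P* = 88

Set Qd = Qs: 602 - 2P = -102 + 6P.
704 = 8P, so P* = 88.
Q* = 602 − 2(88) = 426.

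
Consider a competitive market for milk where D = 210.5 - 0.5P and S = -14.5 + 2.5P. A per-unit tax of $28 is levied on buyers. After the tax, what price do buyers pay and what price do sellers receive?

Pre-tax equilibrium: P* = 75, Q* = 173.
Tax on buyers shifts demand to D = 210.5 − 0.5(P + 28) = 196.5 - 0.5P.
196.5 - 0.5P = -14.5 + 2.5P gives seller price Ps = 211/3; buyers pay Pb = 211/3 + 28 = 295/3.
New quantity: Q = 210.5 − 0.5(295/3) = 484/3.

Buyers pay 295/3, sellers receive 211/3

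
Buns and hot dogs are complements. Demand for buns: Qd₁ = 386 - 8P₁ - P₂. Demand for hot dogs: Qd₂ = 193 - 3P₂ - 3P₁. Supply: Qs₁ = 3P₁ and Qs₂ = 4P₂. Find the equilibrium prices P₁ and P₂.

Market 1: 386 - 8P₁ - P₂ = 3P₁ → 11P₁ + P₂ = 386.
Market 2: 7P₂ + 3P₁ = 193.
Eliminating P₂: 7×(1) − 1×(2) gives 74P₁ = 2509, so P₁ = 2509/74.
Back-substitute into (2): P₂ = (193 − 3×2509/74) / 7 = 965/74.

P₁ = 2509/74, P₂ = 965/74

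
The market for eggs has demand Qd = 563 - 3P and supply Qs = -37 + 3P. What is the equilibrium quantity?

Set Qd = Qs: 563 - 3P = -37 + 3P.
600 = 6P, so P* = 100.
Q* = 563 − 3(100) = 263.

Q* = 263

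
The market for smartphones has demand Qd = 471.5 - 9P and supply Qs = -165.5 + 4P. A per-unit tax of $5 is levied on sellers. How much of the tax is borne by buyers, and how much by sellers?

Pre-tax equilibrium: P* = 49, Q* = 30.5.
Tax on sellers shifts supply to Qs = -165.5 + 4(P − 5) = -185.5 + 4P.
471.5 - 9P = -185.5 + 4P gives buyer price Pb = 657/13; sellers receive Ps = 657/13 − 5 = 592/13.
New quantity: Q = 471.5 − 9(657/13) = 433/26.
Buyer burden = 657/13 − 49 = 20/13; seller burden = 49 − 592/13 = 45/13.

Buyers bear 20/13, sellers bear 45/13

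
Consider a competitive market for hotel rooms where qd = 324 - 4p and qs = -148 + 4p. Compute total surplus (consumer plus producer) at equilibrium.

Total surplus = 1936

Equilibrium: 324 - 4p = -148 + 4p gives p* = 59, q* = 88.
Demand choke price: p = 81; supply starts at p = 37.
CS = ½(81 − 59)(88) = 968; PS = ½(59 − 37)(88) = 968.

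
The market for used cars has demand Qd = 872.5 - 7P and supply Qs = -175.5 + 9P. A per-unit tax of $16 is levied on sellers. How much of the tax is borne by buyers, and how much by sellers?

Pre-tax equilibrium: P* = 65.5, Q* = 414.
Tax on sellers shifts supply to Qs = -175.5 + 9(P − 16) = -319.5 + 9P.
872.5 - 7P = -319.5 + 9P gives buyer price Pb = 74.5; sellers receive Ps = 74.5 − 16 = 58.5.
New quantity: Q = 872.5 − 7(74.5) = 351.
Buyer burden = 74.5 − 65.5 = 9; seller burden = 65.5 − 58.5 = 7.

Buyers bear $9, sellers bear $7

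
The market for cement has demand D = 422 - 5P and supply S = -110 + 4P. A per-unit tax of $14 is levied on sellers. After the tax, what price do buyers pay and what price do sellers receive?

Pre-tax equilibrium: P* = 532/9, Q* = 1138/9.
Tax on sellers shifts supply to S = -110 + 4(P − 14) = -166 + 4P.
422 - 5P = -166 + 4P gives buyer price Pb = 196/3; sellers receive Ps = 196/3 − 14 = 154/3.
New quantity: Q = 422 − 5(196/3) = 286/3.

Buyers pay 196/3, sellers receive 154/3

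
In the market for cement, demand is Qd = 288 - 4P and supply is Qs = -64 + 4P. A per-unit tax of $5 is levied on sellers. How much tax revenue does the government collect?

Tax revenue = 510

Pre-tax equilibrium: P* = 44, Q* = 112.
Tax on sellers shifts supply to Qs = -64 + 4(P − 5) = -84 + 4P.
288 - 4P = -84 + 4P gives buyer price Pb = 46.5; sellers receive Ps = 46.5 − 5 = 41.5.
New quantity: Q = 288 − 4(46.5) = 102.
Revenue = 5 × 102 = 510.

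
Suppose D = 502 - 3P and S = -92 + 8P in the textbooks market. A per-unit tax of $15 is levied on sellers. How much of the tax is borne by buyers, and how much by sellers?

Buyers bear 120/11, sellers bear 45/11

Pre-tax equilibrium: P* = 54, Q* = 340.
Tax on sellers shifts supply to S = -92 + 8(P − 15) = -212 + 8P.
502 - 3P = -212 + 8P gives buyer price Pb = 714/11; sellers receive Ps = 714/11 − 15 = 549/11.
New quantity: Q = 502 − 3(714/11) = 3380/11.
Buyer burden = 714/11 − 54 = 120/11; seller burden = 54 − 549/11 = 45/11.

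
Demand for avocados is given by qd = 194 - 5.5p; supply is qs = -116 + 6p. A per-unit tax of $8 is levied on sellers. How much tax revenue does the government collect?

Pre-tax equilibrium: p* = 620/23, q* = 1052/23.
Tax on sellers shifts supply to qs = -116 + 6(p − 8) = -164 + 6p.
194 - 5.5p = -164 + 6p gives buyer price pb = 716/23; sellers receive ps = 716/23 − 8 = 532/23.
New quantity: q = 194 − 5.5(716/23) = 524/23.
Revenue = 8 × 524/23 = 4192/23.

Tax revenue = 4192/23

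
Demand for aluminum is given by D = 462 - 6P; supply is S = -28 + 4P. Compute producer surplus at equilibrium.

Producer surplus = 3528

Equilibrium: 462 - 6P = -28 + 4P gives P* = 49, Q* = 168.
Supply starts at P = 7 (where S = 0).
PS = ½(49 − 7)(168) = 3528.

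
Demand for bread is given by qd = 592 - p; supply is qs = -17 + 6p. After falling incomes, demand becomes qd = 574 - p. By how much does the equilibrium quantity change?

Δq = -108/7

Original equilibrium: p* = 87, q* = 505.
New equilibrium: 574 - p = -17 + 6p, so 591 = 7p and p' = 591/7; q' = 574 − 1(591/7) = 3427/7.
Change in quantity: 3427/7 − 505 = -108/7.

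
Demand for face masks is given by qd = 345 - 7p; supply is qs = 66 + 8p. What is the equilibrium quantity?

Set qd = qs: 345 - 7p = 66 + 8p.
279 = 15p, so p* = 18.6.
q* = 345 − 7(18.6) = 214.8.

q* = 214.8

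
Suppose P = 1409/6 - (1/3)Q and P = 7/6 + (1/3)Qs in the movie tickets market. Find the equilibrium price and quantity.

Set the two price expressions equal: 1409/6 - (1/3)Q = 7/6 + (1/3)Q.
701/3 = (2/3)Q, so Q* = 350.5.
P* = 1409/6 − (1/3)(350.5) = 118.

P* = 118, Q* = 350.5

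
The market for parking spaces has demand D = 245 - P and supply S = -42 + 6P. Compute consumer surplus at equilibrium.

Equilibrium: 245 - P = -42 + 6P gives P* = 41, Q* = 204.
Demand choke price (D = 0): P = 245.
CS = ½(245 − 41)(204) = 20808.

Consumer surplus = 20808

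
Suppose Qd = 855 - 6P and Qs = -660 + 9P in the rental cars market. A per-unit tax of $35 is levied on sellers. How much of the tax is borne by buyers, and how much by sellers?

Pre-tax equilibrium: P* = 101, Q* = 249.
Tax on sellers shifts supply to Qs = -660 + 9(P − 35) = -975 + 9P.
855 - 6P = -975 + 9P gives buyer price Pb = 122; sellers receive Ps = 122 − 35 = 87.
New quantity: Q = 855 − 6(122) = 123.
Buyer burden = 122 − 101 = 21; seller burden = 101 − 87 = 14.

Buyers bear $21, sellers bear $14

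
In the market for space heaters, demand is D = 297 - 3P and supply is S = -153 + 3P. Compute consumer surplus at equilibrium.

Consumer surplus = 864

Equilibrium: 297 - 3P = -153 + 3P gives P* = 75, Q* = 72.
Demand choke price (D = 0): P = 99.
CS = ½(99 − 75)(72) = 864.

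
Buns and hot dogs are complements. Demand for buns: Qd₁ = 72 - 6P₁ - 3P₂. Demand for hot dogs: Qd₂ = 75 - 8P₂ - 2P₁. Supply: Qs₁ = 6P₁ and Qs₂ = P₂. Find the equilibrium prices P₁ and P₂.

Market 1: 72 - 6P₁ - 3P₂ = 6P₁ → 12P₁ + 3P₂ = 72.
Market 2: 9P₂ + 2P₁ = 75.
Eliminating P₂: 9×(1) − 3×(2) gives 102P₁ = 423, so P₁ = 141/34.
Back-substitute into (2): P₂ = (75 − 2×141/34) / 9 = 126/17.

P₁ = 141/34, P₂ = 126/17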